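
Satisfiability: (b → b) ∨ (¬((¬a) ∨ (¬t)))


Search for a satisfying assignment over {a, b, t}.
Try a=F, b=F, t=F: the formula evaluates to T.
A satisfying assignment exists.

Satisfiable.


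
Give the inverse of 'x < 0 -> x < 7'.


The inverse of (P → Q) is (¬P → ¬Q). It is equivalent to the converse, not to the original.
Here P = 'x < 0' and Q = 'x < 7'.

If not (x < 0), then not (x < 7).


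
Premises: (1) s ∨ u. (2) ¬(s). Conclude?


Disjunctive syllogism: from (P ∨ Q) and ¬P, infer Q.
One disjunct, 's', is ruled out; the other must hold.

u


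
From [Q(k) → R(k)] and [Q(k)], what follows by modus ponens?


Modus ponens: from (P → Q) and P, infer Q.
P = 'Q(k)' is asserted, and P → Q holds, so Q follows.

R(k).


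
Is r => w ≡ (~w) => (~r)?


Compare truth tables:
r | w | φ | ψ
-------------
False | False | True | True
True | False | False | False
False | True | True | True
True | True | True | True
The columns φ and ψ agree on every row.

Yes, they are logically equivalent.


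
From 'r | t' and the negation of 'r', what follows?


Disjunctive syllogism: from (P ∨ Q) and ¬P, infer Q.
One disjunct, 'r', is ruled out; the other must hold.

t


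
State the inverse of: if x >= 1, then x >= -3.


The inverse of (P → Q) is (¬P → ¬Q). It is equivalent to the converse, not to the original.
Here P = 'x >= 1' and Q = 'x >= -3'.

If not (x >= 1), then not (x >= -3).


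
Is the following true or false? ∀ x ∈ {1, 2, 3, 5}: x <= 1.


Evaluate the predicate on each element: 1:T, 2:F, 3:F, 5:F.
Counterexample x = 2 fails the predicate.

F


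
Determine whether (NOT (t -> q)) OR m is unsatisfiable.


Truth table over {m, q, t}:
m | q | t | φ
-------------
F | F | F | F
T | F | F | T
F | T | F | F
T | T | F | T
F | F | T | T
T | F | T | T
F | T | T | F
T | T | T | T
Satisfying assignment at row 2: m=T, q=F, t=F gives T.

No, it is not a contradiction.


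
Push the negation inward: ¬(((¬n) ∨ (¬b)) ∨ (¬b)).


De Morgan: the negation of a disjunction is the conjunction of the negations.
Distribute ¬ across ∨, flipping it to ∧, and negate each literal.

(n ∧ b) ∧ b


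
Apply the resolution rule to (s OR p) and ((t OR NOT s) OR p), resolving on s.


The clauses contain complementary literals s and NOTs.
Resolution eliminates this pair and disjoins the remaining literals (merging duplicates).

(p OR t)


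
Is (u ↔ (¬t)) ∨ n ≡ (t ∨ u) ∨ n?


Compare truth tables:
n | t | u | φ | ψ
-----------------
F | F | F | F | F
T | F | F | T | T
F | T | F | T | T
T | T | F | T | T
F | F | T | T | T
T | F | T | T | T
F | T | T | F | T
T | T | T | T | T
They differ at row 7 (n=F, t=T, u=T): φ=F but ψ=T.

No, they are not logically equivalent.


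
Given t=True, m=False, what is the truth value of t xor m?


Exclusive or is true when exactly one operand is true.
Substitute: t=True, m=False.
True xor False evaluates to True.

True


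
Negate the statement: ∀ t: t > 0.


¬(∀ x: φ) = ∃ x: ¬φ, and ¬(∃ x: φ) = ∀ x: ¬φ.
Apply to the universal statement.

∃ t: ¬(t > 0)


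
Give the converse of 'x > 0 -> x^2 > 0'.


The converse of (P → Q) is (Q → P). It is not in general equivalent to the original.
Here P = 'x > 0' and Q = 'x^2 > 0'.

If x^2 > 0, then x > 0.


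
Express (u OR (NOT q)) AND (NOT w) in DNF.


Step 1: Distribute ∧ over ∨: (u ∨ (¬q)) ∧ (¬w) = (u ∧ (¬w)) ∨ ((¬q) ∧ (¬w)).

(u AND (NOT w)) OR ((NOT q) AND (NOT w))


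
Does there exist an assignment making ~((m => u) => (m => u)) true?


Check all 4 assignments over {m, u}:
m | u | φ
---------
False | False | False
True | False | False
False | True | False
True | True | False
No assignment makes the formula true.

Unsatisfiable.


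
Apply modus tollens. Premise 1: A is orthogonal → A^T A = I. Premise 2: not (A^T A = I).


Modus tollens: from (P → Q) and ¬Q, infer ¬P.
Q = 'A^T A = I' is denied; since P → Q, P must also fail.

Not (A is orthogonal).


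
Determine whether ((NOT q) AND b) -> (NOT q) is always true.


Build the truth table over {b, q}:
b | q | φ
---------
F | F | T
T | F | T
F | T | T
T | T | T
Every row evaluates to true.

Yes, it is a tautology.


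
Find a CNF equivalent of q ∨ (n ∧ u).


Step 1: Distribute ∨ over ∧: q ∨ (n ∧ u) = (q ∨ n) ∧ (q ∨ u).

(q ∨ n) ∧ (q ∨ u)


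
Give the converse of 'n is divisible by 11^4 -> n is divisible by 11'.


The converse of (P → Q) is (Q → P). It is not in general equivalent to the original.
Here P = 'n is divisible by 11^4' and Q = 'n is divisible by 11'.

If n is divisible by 11, then n is divisible by 11^4.


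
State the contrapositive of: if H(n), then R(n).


The contrapositive of (P → Q) is (¬Q → ¬P); it is logically equivalent to the original.
Here P = 'H(n)' and Q = 'R(n)'.

If not (R(n)), then not (H(n)).


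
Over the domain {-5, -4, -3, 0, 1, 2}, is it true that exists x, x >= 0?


Evaluate the predicate on each element: -5:False, -4:False, -3:False, 0:True, 1:True, 2:True.
Witness x = 0 satisfies the predicate.

True


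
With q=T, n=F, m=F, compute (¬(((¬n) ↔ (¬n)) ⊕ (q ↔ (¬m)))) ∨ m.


Substitute q=T, n=F, m=F:
¬n = T
¬n = T
(¬n) ↔ (¬n) = T ↔ T = T
¬m = T
q ↔ (¬m) = T ↔ T = T
((¬n) ↔ (¬n)) ⊕ (q ↔ (¬m)) = T ⊕ T = F
¬(((¬n) ↔ (¬n)) ⊕ (q ↔ (¬m))) = T
(¬(((¬n) ↔ (¬n)) ⊕ (q ↔ (¬m)))) ∨ m = T ∨ F = T

T


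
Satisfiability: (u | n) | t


Search for a satisfying assignment over {n, t, u}.
Try n=True, t=False, u=False: the formula evaluates to True.
A satisfying assignment exists.

Satisfiable.


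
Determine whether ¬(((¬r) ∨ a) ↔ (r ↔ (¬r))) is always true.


Build the truth table over {a, r}:
a | r | φ
---------
F | F | T
T | F | T
F | T | F
T | T | T
Counterexample at row 3: with a=F, r=T, the formula is F.

No, it is not a tautology.


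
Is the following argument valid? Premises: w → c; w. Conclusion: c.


This matches the form of modus ponens: the conclusion follows in every model of the premises.

Valid.


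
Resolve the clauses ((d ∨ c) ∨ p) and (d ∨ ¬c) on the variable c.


The clauses contain complementary literals c and ¬c.
Resolution eliminates this pair and disjoins the remaining literals (merging duplicates).

(p ∨ d)


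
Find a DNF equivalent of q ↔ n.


Step 1: q ↔ n is true exactly when both agree: (q ∧ n) ∨ (¬q ∧ ¬n).

(q ∧ n) ∨ ((¬q) ∧ (¬n))


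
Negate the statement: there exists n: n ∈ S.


¬(for all x: φ) = there exists x: ¬φ, and ¬(there exists x: φ) = for all x: ¬φ.
Apply to the existential statement.

for all n: NOT(n ∈ S)


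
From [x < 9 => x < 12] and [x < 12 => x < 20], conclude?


Hypothetical syllogism: from (P → Q) and (Q → R), infer (P → R).
Chain the two implications through the shared middle term 'x < 12'.

x < 9 => x < 20


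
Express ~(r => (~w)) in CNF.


Step 1: Rewrite r → (¬w) as ¬r ∨ (¬w).
Step 2: Negate: ¬(¬r ∨ (¬w)) = r ∧ ¬(¬w) (De Morgan + double negation).
Step 3: Eliminate any double negations (¬¬X = X).

r & w


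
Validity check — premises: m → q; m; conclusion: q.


This matches the form of modus ponens: the conclusion follows in every model of the premises.

Valid.


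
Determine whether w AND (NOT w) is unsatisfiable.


Truth table over {w}:
w | φ
-----
F | F
T | F
Every row is false.

Yes, it is a contradiction.


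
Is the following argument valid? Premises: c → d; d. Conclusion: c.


This is affirming the consequent (fallacy). There exist truth assignments where the premises are all true but the conclusion is false.

Invalid.


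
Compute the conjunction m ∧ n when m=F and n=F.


Conjunction is true only when both operands are true.
Substitute: m=F, n=F.
F ∧ F evaluates to F.

F


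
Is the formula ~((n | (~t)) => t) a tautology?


Build the truth table over {n, t}:
n | t | φ
---------
False | False | True
True | False | True
False | True | False
True | True | False
Counterexample at row 3: with n=False, t=True, the formula is False.

No, it is not a tautology.


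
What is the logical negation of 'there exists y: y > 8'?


¬(for all x: φ) = there exists x: ¬φ, and ¬(there exists x: φ) = for all x: ¬φ.
Apply to the existential statement.

for all y: NOT(y > 8)


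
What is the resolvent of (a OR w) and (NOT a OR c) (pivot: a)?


The clauses contain complementary literals a and NOTa.
Resolution eliminates this pair and disjoins the remaining literals (merging duplicates).

(w OR c)


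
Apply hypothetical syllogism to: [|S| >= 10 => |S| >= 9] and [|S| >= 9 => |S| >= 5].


Hypothetical syllogism: from (P → Q) and (Q → R), infer (P → R).
Chain the two implications through the shared middle term '|S| >= 9'.

|S| >= 10 => |S| >= 5


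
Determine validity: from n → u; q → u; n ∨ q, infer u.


This matches the form of proof by cases: the conclusion follows in every model of the premises.

Valid.


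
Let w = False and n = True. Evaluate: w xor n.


Exclusive or is true when exactly one operand is true.
Substitute: w=False, n=True.
False xor True evaluates to True.

True


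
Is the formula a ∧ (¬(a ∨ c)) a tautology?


Build the truth table over {a, c}:
a | c | φ
---------
F | F | F
T | F | F
F | T | F
T | T | F
Counterexample at row 1: with a=F, c=F, the formula is F.

No, it is not a tautology.


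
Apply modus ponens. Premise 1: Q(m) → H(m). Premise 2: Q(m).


Modus ponens: from (P → Q) and P, infer Q.
P = 'Q(m)' is asserted, and P → Q holds, so Q follows.

H(m).


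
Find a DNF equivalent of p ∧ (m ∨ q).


Step 1: Distribute ∧ over ∨: p ∧ (m ∨ q) = (p ∧ m) ∨ (p ∧ q).

(p ∧ m) ∨ (p ∧ q)


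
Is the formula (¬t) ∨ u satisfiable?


Search for a satisfying assignment over {t, u}.
Try t=F, u=F: the formula evaluates to T.
A satisfying assignment exists.

Satisfiable.


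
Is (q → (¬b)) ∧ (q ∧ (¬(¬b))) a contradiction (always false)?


Truth table over {b, q}:
b | q | φ
---------
F | F | F
T | F | F
F | T | F
T | T | F
Every row is false.

Yes, it is a contradiction.


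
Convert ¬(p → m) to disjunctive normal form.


Step 1: Rewrite implication then negate: ¬(¬p ∨ m) = p ∧ ¬m.

p ∧ (¬m)


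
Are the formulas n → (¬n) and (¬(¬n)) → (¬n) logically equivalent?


Compare truth tables:
n | φ | ψ
---------
F | T | T
T | F | F
The columns φ and ψ agree on every row.

Yes, they are logically equivalent.


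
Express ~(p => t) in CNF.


Step 1: Rewrite p → t as ¬p ∨ t.
Step 2: Negate: ¬(¬p ∨ t) = p ∧ ¬t (De Morgan + double negation).

p & (~t)


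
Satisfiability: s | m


Search for a satisfying assignment over {m, s}.
Try m=True, s=False: the formula evaluates to True.
A satisfying assignment exists.

Satisfiable.


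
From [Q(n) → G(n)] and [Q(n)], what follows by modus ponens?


Modus ponens: from (P → Q) and P, infer Q.
P = 'Q(n)' is asserted, and P → Q holds, so Q follows.

G(n).


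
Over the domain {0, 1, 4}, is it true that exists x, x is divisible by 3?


Evaluate the predicate on each element: 0:True, 1:False, 4:False.
Witness x = 0 satisfies the predicate.

True


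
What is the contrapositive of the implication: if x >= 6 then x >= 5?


The contrapositive of (P → Q) is (¬Q → ¬P); it is logically equivalent to the original.
Here P = 'x >= 6' and Q = 'x >= 5'.

If not (x >= 5), then not (x >= 6).


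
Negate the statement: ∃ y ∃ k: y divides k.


Negation flips each quantifier (∀↔∃) and negates the inner predicate.
¬(∃ y ∃ k: φ) = ∀ y ∀ k: ¬φ.

∀ y ∀ k: ¬(y divides k)


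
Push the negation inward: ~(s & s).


De Morgan: the negation of a conjunction is the disjunction of the negations.
Distribute ~ across &, flipping it to |, and negate each literal.

(~s) | (~s)


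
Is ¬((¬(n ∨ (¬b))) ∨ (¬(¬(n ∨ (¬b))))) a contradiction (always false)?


Truth table over {b, n}:
b | n | φ
---------
F | F | F
T | F | F
F | T | F
T | T | F
Every row is false.

Yes, it is a contradiction.


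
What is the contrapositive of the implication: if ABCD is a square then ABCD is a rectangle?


The contrapositive of (P → Q) is (¬Q → ¬P); it is logically equivalent to the original.
Here P = 'ABCD is a square' and Q = 'ABCD is a rectangle'.

If not (ABCD is a rectangle), then not (ABCD is a square).


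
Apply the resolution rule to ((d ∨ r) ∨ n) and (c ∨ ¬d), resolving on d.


The clauses contain complementary literals d and ¬d.
Resolution eliminates this pair and disjoins the remaining literals (merging duplicates).

((r ∨ n) ∨ c)


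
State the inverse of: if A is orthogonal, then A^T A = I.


The inverse of (P → Q) is (¬P → ¬Q). It is equivalent to the converse, not to the original.
Here P = 'A is orthogonal' and Q = 'A^T A = I'.

If not (A is orthogonal), then not (A^T A = I).


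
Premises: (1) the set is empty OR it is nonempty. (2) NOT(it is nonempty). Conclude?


Disjunctive syllogism: from (P ∨ Q) and ¬P, infer Q.
One disjunct, 'it is nonempty', is ruled out; the other must hold.

the set is empty


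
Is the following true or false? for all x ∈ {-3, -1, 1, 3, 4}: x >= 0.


Evaluate the predicate on each element: -3:F, -1:F, 1:T, 3:T, 4:T.
Counterexample x = -3 fails the predicate.

F


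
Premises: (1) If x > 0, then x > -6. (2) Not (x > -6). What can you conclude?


Modus tollens: from (P → Q) and ¬Q, infer ¬P.
Q = 'x > -6' is denied; since P → Q, P must also fail.

Not (x > 0).


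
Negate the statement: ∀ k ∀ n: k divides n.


Negation flips each quantifier (∀↔∃) and negates the inner predicate.
¬(∀ k ∀ n: φ) = ∃ k ∃ n: ¬φ.

∃ k ∃ n: ¬(k divides n)


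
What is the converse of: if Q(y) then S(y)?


The converse of (P → Q) is (Q → P). It is not in general equivalent to the original.
Here P = 'Q(y)' and Q = 'S(y)'.

If S(y), then Q(y).


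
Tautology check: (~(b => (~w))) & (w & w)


Build the truth table over {b, w}:
b | w | φ
---------
False | False | False
True | False | False
False | True | False
True | True | True
Counterexample at row 1: with b=False, w=False, the formula is False.

No, it is not a tautology.


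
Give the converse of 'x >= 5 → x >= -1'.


The converse of (P → Q) is (Q → P). It is not in general equivalent to the original.
Here P = 'x >= 5' and Q = 'x >= -1'.

If x >= -1, then x >= 5.


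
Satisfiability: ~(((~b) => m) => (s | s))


Search for a satisfying assignment over {b, m, s}.
Try b=True, m=False, s=False: the formula evaluates to True.
A satisfying assignment exists.

Satisfiable.


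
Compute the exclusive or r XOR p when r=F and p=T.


Exclusive or is true when exactly one operand is true.
Substitute: r=F, p=T.
F XOR T evaluates to T.

T


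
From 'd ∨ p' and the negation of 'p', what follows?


Disjunctive syllogism: from (P ∨ Q) and ¬P, infer Q.
One disjunct, 'p', is ruled out; the other must hold.

d


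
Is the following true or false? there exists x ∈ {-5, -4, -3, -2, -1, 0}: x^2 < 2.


Evaluate the predicate on each element: -5:F, -4:F, -3:F, -2:F, -1:T, 0:T.
Witness x = -1 satisfies the predicate.

T


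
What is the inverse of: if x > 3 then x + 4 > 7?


The inverse of (P → Q) is (¬P → ¬Q). It is equivalent to the converse, not to the original.
Here P = 'x > 3' and Q = 'x + 4 > 7'.

If not (x > 3), then not (x + 4 > 7).


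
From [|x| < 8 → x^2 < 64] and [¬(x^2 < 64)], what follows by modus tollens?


Modus tollens: from (P → Q) and ¬Q, infer ¬P.
Q = 'x^2 < 64' is denied; since P → Q, P must also fail.

Not (|x| < 8).


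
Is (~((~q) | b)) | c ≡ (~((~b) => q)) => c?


Compare truth tables:
b | c | q | φ | ψ
-----------------
False | False | False | False | False
True | False | False | False | True
False | True | False | True | True
True | True | False | True | True
False | False | True | True | True
True | False | True | False | True
False | True | True | True | True
True | True | True | True | True
They differ at row 2 (b=True, c=False, q=False): φ=False but ψ=True.

No, they are not logically equivalent.


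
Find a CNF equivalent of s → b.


Step 1: Rewrite s → b as ¬s ∨ b.

(¬s) ∨ b


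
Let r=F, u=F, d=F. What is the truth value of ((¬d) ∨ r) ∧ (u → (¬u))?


Substitute r=F, u=F, d=F:
¬d = T
(¬d) ∨ r = T ∨ F = T
¬u = T
u → (¬u) = F → T = T
((¬d) ∨ r) ∧ (u → (¬u)) = T ∧ T = T

T


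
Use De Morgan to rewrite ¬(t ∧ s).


De Morgan: the negation of a conjunction is the disjunction of the negations.
Distribute ¬ across ∧, flipping it to ∨, and negate each literal.

(¬t) ∨ (¬s)


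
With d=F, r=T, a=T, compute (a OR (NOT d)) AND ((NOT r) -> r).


Substitute d=F, r=T, a=T:
NOT d = T
a OR (NOT d) = T OR T = T
NOT r = F
(NOT r) -> r = F -> T = T
(a OR (NOT d)) AND ((NOT r) -> r) = T AND T = T

T


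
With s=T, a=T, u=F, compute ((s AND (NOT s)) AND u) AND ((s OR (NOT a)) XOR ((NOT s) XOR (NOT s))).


Substitute s=T, a=T, u=F:
NOT s = F
s AND (NOT s) = T AND F = F
(s AND (NOT s)) AND u = F AND F = F
NOT a = F
s OR (NOT a) = T OR F = T
NOT s = F
NOT s = F
(NOT s) XOR (NOT s) = F XOR F = F
(s OR (NOT a)) XOR ((NOT s) XOR (NOT s)) = T XOR F = T
((s AND (NOT s)) AND u) AND ((s OR (NOT a)) XOR ((NOT s) XOR (NOT s))) = F AND T = F

F


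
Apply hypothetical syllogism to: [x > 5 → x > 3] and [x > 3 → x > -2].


Hypothetical syllogism: from (P → Q) and (Q → R), infer (P → R).
Chain the two implications through the shared middle term 'x > 3'.

x > 5 → x > -2


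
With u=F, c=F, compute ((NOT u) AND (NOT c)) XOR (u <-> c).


Substitute u=F, c=F:
NOT u = T
NOT c = T
(NOT u) AND (NOT c) = T AND T = T
u <-> c = F <-> F = T
((NOT u) AND (NOT c)) XOR (u <-> c) = T XOR T = F

F


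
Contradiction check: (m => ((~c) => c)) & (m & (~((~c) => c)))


Truth table over {c, m}:
c | m | φ
---------
False | False | False
True | False | False
False | True | False
True | True | False
Every row is false.

Yes, it is a contradiction.


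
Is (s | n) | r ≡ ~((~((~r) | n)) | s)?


Compare truth tables:
n | r | s | φ | ψ
-----------------
False | False | False | False | True
True | False | False | True | True
False | True | False | True | False
True | True | False | True | True
False | False | True | True | False
True | False | True | True | False
False | True | True | True | False
True | True | True | True | False
They differ at row 1 (n=False, r=False, s=False): φ=False but ψ=True.

No, they are not logically equivalent.


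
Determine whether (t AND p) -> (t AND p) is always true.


Build the truth table over {p, t}:
p | t | φ
---------
F | F | T
T | F | T
F | T | T
T | T | T
Every row evaluates to true.

Yes, it is a tautology.


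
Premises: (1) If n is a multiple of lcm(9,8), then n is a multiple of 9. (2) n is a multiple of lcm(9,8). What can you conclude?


Modus ponens: from (P → Q) and P, infer Q.
P = 'n is a multiple of lcm(9,8)' is asserted, and P → Q holds, so Q follows.

n is a multiple of 9.


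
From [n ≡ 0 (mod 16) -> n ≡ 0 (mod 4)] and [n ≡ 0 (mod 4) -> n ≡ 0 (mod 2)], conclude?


Hypothetical syllogism: from (P → Q) and (Q → R), infer (P → R).
Chain the two implications through the shared middle term 'n ≡ 0 (mod 4)'.

n ≡ 0 (mod 16) -> n ≡ 0 (mod 2)


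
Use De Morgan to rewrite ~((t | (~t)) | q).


De Morgan: the negation of a disjunction is the conjunction of the negations.
Distribute ~ across |, flipping it to &, and negate each literal.

((~t) & t) & (~q)


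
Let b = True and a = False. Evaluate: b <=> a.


Biconditional is true when both operands have the same truth value.
Substitute: b=True, a=False.
True <=> False evaluates to False.

False


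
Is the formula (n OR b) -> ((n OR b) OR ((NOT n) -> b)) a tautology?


Build the truth table over {b, n}:
b | n | φ
---------
F | F | T
T | F | T
F | T | T
T | T | T
Every row evaluates to true.

Yes, it is a tautology.


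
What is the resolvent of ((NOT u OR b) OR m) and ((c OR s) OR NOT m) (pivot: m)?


The clauses contain complementary literals m and NOTm.
Resolution eliminates this pair and disjoins the remaining literals (merging duplicates).

(((b OR NOT u) OR c) OR s)


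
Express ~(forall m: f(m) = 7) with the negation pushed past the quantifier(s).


¬(forall x: φ) = exists x: ¬φ, and ¬(exists x: φ) = forall x: ¬φ.
Apply to the universal statement.

exists m: ~(f(m) = 7)


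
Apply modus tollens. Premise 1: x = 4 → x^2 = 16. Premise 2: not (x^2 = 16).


Modus tollens: from (P → Q) and ¬Q, infer ¬P.
Q = 'x^2 = 16' is denied; since P → Q, P must also fail.

Not (x = 4).


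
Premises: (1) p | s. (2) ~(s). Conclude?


Disjunctive syllogism: from (P ∨ Q) and ¬P, infer Q.
One disjunct, 's', is ruled out; the other must hold.

p


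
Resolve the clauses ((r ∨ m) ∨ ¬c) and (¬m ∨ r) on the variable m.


The clauses contain complementary literals m and ¬m.
Resolution eliminates this pair and disjoins the remaining literals (merging duplicates).

(¬c ∨ r)


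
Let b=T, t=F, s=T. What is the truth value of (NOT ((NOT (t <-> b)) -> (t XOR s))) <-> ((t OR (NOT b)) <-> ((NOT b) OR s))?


Substitute b=T, t=F, s=T:
… (earlier sub-steps elided)
NOT (t <-> b) = T
t XOR s = F XOR T = T
(NOT (t <-> b)) -> (t XOR s) = T -> T = T
NOT ((NOT (t <-> b)) -> (t XOR s)) = F
NOT b = F
t OR (NOT b) = F OR F = F
NOT b = F
(NOT b) OR s = F OR T = T
(t OR (NOT b)) <-> ((NOT b) OR s) = F <-> T = F
(NOT ((NOT (t <-> b)) -> (t XOR s))) <-> ((t OR (NOT b)) <-> ((NOT b) OR s)) = F <-> F = T

T


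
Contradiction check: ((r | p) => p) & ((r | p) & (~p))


Truth table over {p, r}:
p | r | φ
---------
False | False | False
True | False | False
False | True | False
True | True | False
Every row is false.

Yes, it is a contradiction.


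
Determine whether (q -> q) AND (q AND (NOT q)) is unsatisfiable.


Truth table over {q}:
q | φ
-----
F | F
T | F
Every row is false.

Yes, it is a contradiction.


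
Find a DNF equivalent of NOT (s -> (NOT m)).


Step 1: Rewrite implication then negate: ¬(¬s ∨ (¬m)) = s ∧ ¬(¬m).
Step 2: Eliminate any double negations (¬¬X = X).

s AND m


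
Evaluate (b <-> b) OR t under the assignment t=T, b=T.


Substitute t=T, b=T:
b <-> b = T <-> T = T
(b <-> b) OR t = T OR T = T

T


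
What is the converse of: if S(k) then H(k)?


The converse of (P → Q) is (Q → P). It is not in general equivalent to the original.
Here P = 'S(k)' and Q = 'H(k)'.

If H(k), then S(k).


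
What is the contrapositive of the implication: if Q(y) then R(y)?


The contrapositive of (P → Q) is (¬Q → ¬P); it is logically equivalent to the original.
Here P = 'Q(y)' and Q = 'R(y)'.

If not (R(y)), then not (Q(y)).


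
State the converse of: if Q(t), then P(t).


The converse of (P → Q) is (Q → P). It is not in general equivalent to the original.
Here P = 'Q(t)' and Q = 'P(t)'.

If P(t), then Q(t).


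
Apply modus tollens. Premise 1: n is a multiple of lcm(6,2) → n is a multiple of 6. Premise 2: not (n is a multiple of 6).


Modus tollens: from (P → Q) and ¬Q, infer ¬P.
Q = 'n is a multiple of 6' is denied; since P → Q, P must also fail.

Not (n is a multiple of lcm(6,2)).


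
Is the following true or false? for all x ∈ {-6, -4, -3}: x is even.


Evaluate the predicate on each element: -6:T, -4:T, -3:F.
Counterexample x = -3 fails the predicate.

F


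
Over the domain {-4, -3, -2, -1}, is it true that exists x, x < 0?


Evaluate the predicate on each element: -4:True, -3:True, -2:True, -1:True.
Witness x = -4 satisfies the predicate.

True


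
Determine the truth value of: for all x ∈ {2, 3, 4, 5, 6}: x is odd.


Evaluate the predicate on each element: 2:F, 3:T, 4:F, 5:T, 6:F.
Counterexample x = 2 fails the predicate.

F


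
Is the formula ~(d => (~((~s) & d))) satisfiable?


Search for a satisfying assignment over {d, s}.
Try d=True, s=False: the formula evaluates to True.
A satisfying assignment exists.

Satisfiable.


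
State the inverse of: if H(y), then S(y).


The inverse of (P → Q) is (¬P → ¬Q). It is equivalent to the converse, not to the original.
Here P = 'H(y)' and Q = 'S(y)'.

If not (H(y)), then not (S(y)).


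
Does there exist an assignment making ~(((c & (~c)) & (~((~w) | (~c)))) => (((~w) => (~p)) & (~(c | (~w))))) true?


Check all 8 assignments over {c, p, w}:
c | p | w | φ
-------------
False | False | False | False
True | False | False | False
False | True | False | False
True | True | False | False
False | False | True | False
True | False | True | False
False | True | True | False
True | True | True | False
No assignment makes the formula true.

Unsatisfiable.


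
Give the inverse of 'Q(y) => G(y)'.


The inverse of (P → Q) is (¬P → ¬Q). It is equivalent to the converse, not to the original.
Here P = 'Q(y)' and Q = 'G(y)'.

If not (Q(y)), then not (G(y)).


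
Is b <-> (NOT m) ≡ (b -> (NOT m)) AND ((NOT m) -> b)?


Compare truth tables:
b | m | φ | ψ
-------------
F | F | F | F
T | F | T | T
F | T | T | T
T | T | F | F
The columns φ and ψ agree on every row.

Yes, they are logically equivalent.


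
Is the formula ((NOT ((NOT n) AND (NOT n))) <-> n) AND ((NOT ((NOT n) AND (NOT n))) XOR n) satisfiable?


Check all 2 assignments over {n}:
n | φ
-----
F | F
T | F
No assignment makes the formula true.

Unsatisfiable.


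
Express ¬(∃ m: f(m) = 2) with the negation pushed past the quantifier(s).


¬(∀ x: φ) = ∃ x: ¬φ, and ¬(∃ x: φ) = ∀ x: ¬φ.
Apply to the existential statement.

∀ m: ¬(f(m) = 2)


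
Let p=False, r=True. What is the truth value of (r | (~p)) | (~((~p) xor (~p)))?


Substitute p=False, r=True:
~p = True
r | (~p) = True | True = True
~p = True
~p = True
(~p) xor (~p) = True xor True = False
~((~p) xor (~p)) = True
(r | (~p)) | (~((~p) xor (~p))) = True | True = True

True


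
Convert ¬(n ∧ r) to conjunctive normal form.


Step 1: Apply De Morgan: ¬(n ∧ r) = ¬n ∨ ¬r.

(¬n) ∨ (¬r)


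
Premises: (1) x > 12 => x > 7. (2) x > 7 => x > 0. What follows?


Hypothetical syllogism: from (P → Q) and (Q → R), infer (P → R).
Chain the two implications through the shared middle term 'x > 7'.

x > 12 => x > 0


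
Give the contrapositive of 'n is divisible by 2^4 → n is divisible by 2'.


The contrapositive of (P → Q) is (¬Q → ¬P); it is logically equivalent to the original.
Here P = 'n is divisible by 2^4' and Q = 'n is divisible by 2'.

If not (n is divisible by 2), then not (n is divisible by 2^4).


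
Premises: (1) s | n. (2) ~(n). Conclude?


Disjunctive syllogism: from (P ∨ Q) and ¬P, infer Q.
One disjunct, 'n', is ruled out; the other must hold.

s


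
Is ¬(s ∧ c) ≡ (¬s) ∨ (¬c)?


Compare truth tables:
c | s | φ | ψ
-------------
F | F | T | T
T | F | T | T
F | T | T | T
T | T | F | F
The columns φ and ψ agree on every row.

Yes, they are logically equivalent.


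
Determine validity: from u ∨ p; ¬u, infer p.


This matches the form of disjunctive syllogism: the conclusion follows in every model of the premises.

Valid.


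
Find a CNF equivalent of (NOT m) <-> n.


Step 1: Rewrite (¬m) ↔ n as ((¬m) → n) ∧ (n → (¬m)).
Step 2: Rewrite each implication as a disjunction.
Step 3: Eliminate any double negations (¬¬X = X).

(m OR n) AND ((NOT n) OR (NOT m))


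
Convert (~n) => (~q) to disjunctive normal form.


Step 1: Rewrite (¬n) → (¬q) as ¬(¬n) ∨ (¬q).
Step 2: Eliminate any double negations (¬¬X = X).

n | (~q)


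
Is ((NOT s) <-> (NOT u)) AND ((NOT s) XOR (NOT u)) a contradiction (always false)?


Truth table over {s, u}:
s | u | φ
---------
F | F | F
T | F | F
F | T | F
T | T | F
Every row is false.

Yes, it is a contradiction.


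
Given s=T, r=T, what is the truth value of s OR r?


Disjunction is false only when both operands are false.
Substitute: s=T, r=T.
T OR T evaluates to T.

T


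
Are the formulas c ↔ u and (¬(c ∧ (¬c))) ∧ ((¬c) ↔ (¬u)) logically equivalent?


Compare truth tables:
c | u | φ | ψ
-------------
F | F | T | T
T | F | F | F
F | T | F | F
T | T | T | T
The columns φ and ψ agree on every row.

Yes, they are logically equivalent.


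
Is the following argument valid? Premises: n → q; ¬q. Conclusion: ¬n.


This matches the form of modus tollens: the conclusion follows in every model of the premises.

Valid.


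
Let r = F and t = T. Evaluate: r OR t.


Disjunction is false only when both operands are false.
Substitute: r=F, t=T.
F OR T evaluates to T.

T


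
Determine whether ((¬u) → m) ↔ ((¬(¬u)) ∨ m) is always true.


Build the truth table over {m, u}:
m | u | φ
---------
F | F | T
T | F | T
F | T | T
T | T | T
Every row evaluates to true.

Yes, it is a tautology.


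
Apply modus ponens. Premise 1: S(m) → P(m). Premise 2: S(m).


Modus ponens: from (P → Q) and P, infer Q.
P = 'S(m)' is asserted, and P → Q holds, so Q follows.

P(m).


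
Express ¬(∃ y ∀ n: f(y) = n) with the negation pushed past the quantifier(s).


Negation flips each quantifier (∀↔∃) and negates the inner predicate.
¬(∃ y ∀ n: φ) = ∀ y ∃ n: ¬φ.

∀ y ∃ n: ¬(f(y) = n)


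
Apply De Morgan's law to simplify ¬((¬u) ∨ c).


De Morgan: the negation of a disjunction is the conjunction of the negations.
Distribute ¬ across ∨, flipping it to ∧, and negate each literal.

u ∧ (¬c)


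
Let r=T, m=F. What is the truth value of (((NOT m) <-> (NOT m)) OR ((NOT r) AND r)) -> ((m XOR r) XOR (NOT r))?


Substitute r=T, m=F:
NOT m = T
NOT m = T
(NOT m) <-> (NOT m) = T <-> T = T
NOT r = F
(NOT r) AND r = F AND T = F
((NOT m) <-> (NOT m)) OR ((NOT r) AND r) = T OR F = T
m XOR r = F XOR T = T
NOT r = F
(m XOR r) XOR (NOT r) = T XOR F = T
(((NOT m) <-> (NOT m)) OR ((NOT r) AND r)) -> ((m XOR r) XOR (NOT r)) = T -> T = T

T


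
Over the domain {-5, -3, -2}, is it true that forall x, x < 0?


Evaluate the predicate on each element: -5:True, -3:True, -2:True.
Every element satisfies the predicate.

True


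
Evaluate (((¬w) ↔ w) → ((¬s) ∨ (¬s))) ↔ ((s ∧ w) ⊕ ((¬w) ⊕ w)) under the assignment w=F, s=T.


Substitute w=F, s=T:
… (earlier sub-steps elided)
(¬w) ↔ w = T ↔ F = F
¬s = F
¬s = F
(¬s) ∨ (¬s) = F ∨ F = F
((¬w) ↔ w) → ((¬s) ∨ (¬s)) = F → F = T
s ∧ w = T ∧ F = F
¬w = T
(¬w) ⊕ w = T ⊕ F = T
(s ∧ w) ⊕ ((¬w) ⊕ w) = F ⊕ T = T
(((¬w) ↔ w) → ((¬s) ∨ (¬s))) ↔ ((s ∧ w) ⊕ ((¬w) ⊕ w)) = T ↔ T = T

T


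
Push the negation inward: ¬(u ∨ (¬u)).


De Morgan: the negation of a disjunction is the conjunction of the negations.
Distribute ¬ across ∨, flipping it to ∧, and negate each literal.

(¬u) ∧ u


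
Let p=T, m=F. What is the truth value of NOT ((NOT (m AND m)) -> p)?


Substitute p=T, m=F:
m AND m = F AND F = F
NOT (m AND m) = T
(NOT (m AND m)) -> p = T -> T = T
NOT ((NOT (m AND m)) -> p) = F

F


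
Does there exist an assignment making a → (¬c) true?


Search for a satisfying assignment over {a, c}.
Try a=F, c=F: the formula evaluates to T.
A satisfying assignment exists.

Satisfiable.


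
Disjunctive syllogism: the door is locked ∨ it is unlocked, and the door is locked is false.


Disjunctive syllogism: from (P ∨ Q) and ¬P, infer Q.
One disjunct, 'the door is locked', is ruled out; the other must hold.

it is unlocked


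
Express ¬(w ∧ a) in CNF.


Step 1: Apply De Morgan: ¬(w ∧ a) = ¬w ∨ ¬a.

(¬w) ∨ (¬a)


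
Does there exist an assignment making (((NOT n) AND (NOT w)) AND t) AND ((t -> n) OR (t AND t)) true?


Search for a satisfying assignment over {n, t, w}.
Try n=F, t=T, w=F: the formula evaluates to T.
A satisfying assignment exists.

Satisfiable.


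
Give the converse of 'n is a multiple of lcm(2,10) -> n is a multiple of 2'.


The converse of (P → Q) is (Q → P). It is not in general equivalent to the original.
Here P = 'n is a multiple of lcm(2,10)' and Q = 'n is a multiple of 2'.

If n is a multiple of 2, then n is a multiple of lcm(2,10).


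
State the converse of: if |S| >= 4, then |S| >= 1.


The converse of (P → Q) is (Q → P). It is not in general equivalent to the original.
Here P = '|S| >= 4' and Q = '|S| >= 1'.

If |S| >= 1, then |S| >= 4.


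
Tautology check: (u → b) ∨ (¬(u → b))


Build the truth table over {b, u}:
b | u | φ
---------
F | F | T
T | F | T
F | T | T
T | T | T
Every row evaluates to true.

Yes, it is a tautology.


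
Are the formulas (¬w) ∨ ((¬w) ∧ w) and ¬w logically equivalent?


Compare truth tables:
w | φ | ψ
---------
F | T | T
T | F | F
The columns φ and ψ agree on every row.

Yes, they are logically equivalent.


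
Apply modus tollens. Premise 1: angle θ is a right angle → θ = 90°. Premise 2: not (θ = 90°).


Modus tollens: from (P → Q) and ¬Q, infer ¬P.
Q = 'θ = 90°' is denied; since P → Q, P must also fail.

Not (angle θ is a right angle).


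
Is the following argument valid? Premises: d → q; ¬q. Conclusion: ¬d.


This matches the form of modus tollens: the conclusion follows in every model of the premises.

Valid.


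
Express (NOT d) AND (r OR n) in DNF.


Step 1: Distribute ∧ over ∨: (¬d) ∧ (r ∨ n) = ((¬d) ∧ r) ∨ ((¬d) ∧ n).

((NOT d) AND r) OR ((NOT d) AND n)


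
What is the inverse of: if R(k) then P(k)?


The inverse of (P → Q) is (¬P → ¬Q). It is equivalent to the converse, not to the original.
Here P = 'R(k)' and Q = 'P(k)'.

If not (R(k)), then not (P(k)).


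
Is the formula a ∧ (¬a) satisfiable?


Check all 2 assignments over {a}:
a | φ
-----
F | F
T | F
No assignment makes the formula true.

Unsatisfiable.


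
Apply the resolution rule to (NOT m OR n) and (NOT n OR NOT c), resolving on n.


The clauses contain complementary literals n and NOTn.
Resolution eliminates this pair and disjoins the remaining literals (merging duplicates).

(NOT m OR NOT c)


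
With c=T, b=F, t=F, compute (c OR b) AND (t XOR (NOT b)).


Substitute c=T, b=F, t=F:
c OR b = T OR F = T
NOT b = T
t XOR (NOT b) = F XOR T = T
(c OR b) AND (t XOR (NOT b)) = T AND T = T

T


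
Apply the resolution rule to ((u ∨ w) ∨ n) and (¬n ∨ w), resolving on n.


The clauses contain complementary literals n and ¬n.
Resolution eliminates this pair and disjoins the remaining literals (merging duplicates).

(w ∨ u)


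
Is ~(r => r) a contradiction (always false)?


Truth table over {r}:
r | φ
-----
False | False
True | False
Every row is false.

Yes, it is a contradiction.


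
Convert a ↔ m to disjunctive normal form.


Step 1: a ↔ m is true exactly when both agree: (a ∧ m) ∨ (¬a ∧ ¬m).

(a ∧ m) ∨ ((¬a) ∧ (¬m))


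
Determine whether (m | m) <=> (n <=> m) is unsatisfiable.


Truth table over {m, n}:
m | n | φ
---------
False | False | False
True | False | False
False | True | True
True | True | True
Satisfying assignment at row 3: m=False, n=True gives True.

No, it is not a contradiction.


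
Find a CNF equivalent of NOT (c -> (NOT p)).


Step 1: Rewrite c → (¬p) as ¬c ∨ (¬p).
Step 2: Negate: ¬(¬c ∨ (¬p)) = c ∧ ¬(¬p) (De Morgan + double negation).
Step 3: Eliminate any double negations (¬¬X = X).

c AND p


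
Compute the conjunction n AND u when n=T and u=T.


Conjunction is true only when both operands are true.
Substitute: n=T, u=T.
T AND T evaluates to T.

T


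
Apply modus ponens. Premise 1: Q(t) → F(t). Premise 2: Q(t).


Modus ponens: from (P → Q) and P, infer Q.
P = 'Q(t)' is asserted, and P → Q holds, so Q follows.

F(t).


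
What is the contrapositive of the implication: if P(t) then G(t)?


The contrapositive of (P → Q) is (¬Q → ¬P); it is logically equivalent to the original.
Here P = 'P(t)' and Q = 'G(t)'.

If not (G(t)), then not (P(t)).


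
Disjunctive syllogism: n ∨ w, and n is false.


Disjunctive syllogism: from (P ∨ Q) and ¬P, infer Q.
One disjunct, 'n', is ruled out; the other must hold.

w


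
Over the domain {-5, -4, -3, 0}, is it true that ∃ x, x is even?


Evaluate the predicate on each element: -5:F, -4:T, -3:F, 0:T.
Witness x = -4 satisfies the predicate.

T


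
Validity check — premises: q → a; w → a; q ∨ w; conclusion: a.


This matches the form of proof by cases: the conclusion follows in every model of the premises.

Valid.


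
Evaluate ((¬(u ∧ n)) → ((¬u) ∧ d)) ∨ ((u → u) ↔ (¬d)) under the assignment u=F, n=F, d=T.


Substitute u=F, n=F, d=T:
u ∧ n = F ∧ F = F
¬(u ∧ n) = T
¬u = T
(¬u) ∧ d = T ∧ T = T
(¬(u ∧ n)) → ((¬u) ∧ d) = T → T = T
u → u = F → F = T
¬d = F
(u → u) ↔ (¬d) = T ↔ F = F
((¬(u ∧ n)) → ((¬u) ∧ d)) ∨ ((u → u) ↔ (¬d)) = T ∨ F = T

T


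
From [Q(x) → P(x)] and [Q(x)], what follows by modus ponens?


Modus ponens: from (P → Q) and P, infer Q.
P = 'Q(x)' is asserted, and P → Q holds, so Q follows.

P(x).


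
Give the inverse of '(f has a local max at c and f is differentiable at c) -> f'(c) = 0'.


The inverse of (P → Q) is (¬P → ¬Q). It is equivalent to the converse, not to the original.
Here P = '(f has a local max at c and f is differentiable at c)' and Q = 'f'(c) = 0'.

If not ((f has a local max at c and f is differentiable at c)), then not (f'(c) = 0).


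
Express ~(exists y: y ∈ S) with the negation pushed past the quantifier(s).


¬(forall x: φ) = exists x: ¬φ, and ¬(exists x: φ) = forall x: ¬φ.
Apply to the existential statement.

forall y: ~(y ∈ S)


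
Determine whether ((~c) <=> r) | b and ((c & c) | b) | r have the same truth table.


Compare truth tables:
b | c | r | φ | ψ
-----------------
False | False | False | False | False
True | False | False | True | True
False | True | False | True | True
True | True | False | True | True
False | False | True | True | True
True | False | True | True | True
False | True | True | False | True
True | True | True | True | True
They differ at row 7 (b=False, c=True, r=True): φ=False but ψ=True.

No, they are not logically equivalent.


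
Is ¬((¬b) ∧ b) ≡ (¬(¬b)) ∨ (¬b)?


Compare truth tables:
b | φ | ψ
---------
F | T | T
T | T | T
The columns φ and ψ agree on every row.

Yes, they are logically equivalent.


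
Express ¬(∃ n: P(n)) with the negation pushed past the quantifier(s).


¬(∀ x: φ) = ∃ x: ¬φ, and ¬(∃ x: φ) = ∀ x: ¬φ.
Apply to the existential statement.

∀ n: ¬(P(n))


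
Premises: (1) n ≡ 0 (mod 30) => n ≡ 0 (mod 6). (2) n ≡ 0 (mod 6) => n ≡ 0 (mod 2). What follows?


Hypothetical syllogism: from (P → Q) and (Q → R), infer (P → R).
Chain the two implications through the shared middle term 'n ≡ 0 (mod 6)'.

n ≡ 0 (mod 30) => n ≡ 0 (mod 2)


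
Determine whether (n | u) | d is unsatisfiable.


Truth table over {d, n, u}:
d | n | u | φ
-------------
False | False | False | False
True | False | False | True
False | True | False | True
True | True | False | True
False | False | True | True
True | False | True | True
False | True | True | True
True | True | True | True
Satisfying assignment at row 2: d=True, n=False, u=False gives True.

No, it is not a contradiction.
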